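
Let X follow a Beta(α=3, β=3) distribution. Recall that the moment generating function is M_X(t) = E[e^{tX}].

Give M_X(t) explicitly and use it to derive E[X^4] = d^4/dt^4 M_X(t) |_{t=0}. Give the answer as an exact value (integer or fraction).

M_X(t) = ₁F₁(3; 6; t)
M′(t) = ₁F₁(4; 7; t)/2
M′′(t) = 2*₁F₁(5; 8; t)/7
M′′′(t) = 5*₁F₁(6; 9; t)/28
M′′′′(t) = 5*₁F₁(7; 10; t)/42

E[X^4] = M′′′′(0) = 5/42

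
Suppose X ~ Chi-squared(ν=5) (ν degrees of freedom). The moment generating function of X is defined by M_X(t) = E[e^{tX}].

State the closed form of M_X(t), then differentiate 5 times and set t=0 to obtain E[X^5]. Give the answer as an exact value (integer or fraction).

E[X^5] = d^5M/dt^5 |_{t=0} = 45045

M_X(t) = (1 - 2*t)^(-5/2)
dM/dt = -5/(8*t^3*√(1 - 2*t) - 12*t^2*√(1 - 2*t) + 6*t*√(1 - 2*t) - √(1 - 2*t))
d^2M/dt^2 = 35/(16*t^4*√(1 - 2*t) - 32*t^3*√(1 - 2*t) + 24*t^2*√(1 - 2*t) - 8*t*√(1 - 2*t) + √(1 - 2*t))
d^3M/dt^3 = -315/(32*t^5*√(1 - 2*t) - 80*t^4*√(1 - 2*t) + 80*t^3*√(1 - 2*t) - 40*t^2*√(1 - 2*t) + 10*t*√(1 - 2*t) - √(1 - 2*t))
d^4M/dt^4 = 3465/(64*t^6*√(1 - 2*t) - 192*t^5*√(1 - 2*t) + 240*t^4*√(1 - 2*t) - 160*t^3*√(1 - 2*t) + 60*t^2*√(1 - 2*t) - 12*t*√(1 - 2*t) + √(1 - 2*t))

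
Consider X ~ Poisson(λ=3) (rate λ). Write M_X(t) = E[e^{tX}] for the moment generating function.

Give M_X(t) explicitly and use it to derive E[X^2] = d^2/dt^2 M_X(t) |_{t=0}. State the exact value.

E[X^2] = M^(2)(0) = 12

M_X(t) = e^(3*e^(t) - 3)
M^(2)(t) = (9*e^(2*t)*e^(3*e^(t)) + 3*e^(t)*e^(3*e^(t)))*e^(-3)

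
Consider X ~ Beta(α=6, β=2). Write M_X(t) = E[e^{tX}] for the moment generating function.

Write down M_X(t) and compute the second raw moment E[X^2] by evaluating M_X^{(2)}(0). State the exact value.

M_X(t) = ₁F₁(6; 8; t)
M′(t) = 3*₁F₁(7; 9; t)/4
M′′(t) = 7*₁F₁(8; 10; t)/12

E[X^2] = M′′(0) = 7/12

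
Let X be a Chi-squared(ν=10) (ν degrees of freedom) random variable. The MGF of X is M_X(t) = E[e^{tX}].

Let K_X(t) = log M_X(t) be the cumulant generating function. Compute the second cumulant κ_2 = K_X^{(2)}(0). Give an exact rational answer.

M_X(t) = (1 - 2*t)^(-5)
K_X(t) = log M_X(t) = -5*log(1 - 2*t)
K′(t) = -10/(2*t - 1)
K′′(t) = 20/(4*t^2 - 4*t + 1)

κ_2 = K′′(0) = 20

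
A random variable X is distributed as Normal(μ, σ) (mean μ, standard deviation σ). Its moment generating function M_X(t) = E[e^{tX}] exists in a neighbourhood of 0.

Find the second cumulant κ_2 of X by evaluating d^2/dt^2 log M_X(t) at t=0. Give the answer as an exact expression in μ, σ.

κ_2 = K′′(0) = σ^2

M_X(t) = e^(μ*t + σ^2*t^2/2)
K_X(t) = log M_X(t) = μ*t + σ^2*t^2/2
K′(t) = μ + σ^2*t
K′′(t) = σ^2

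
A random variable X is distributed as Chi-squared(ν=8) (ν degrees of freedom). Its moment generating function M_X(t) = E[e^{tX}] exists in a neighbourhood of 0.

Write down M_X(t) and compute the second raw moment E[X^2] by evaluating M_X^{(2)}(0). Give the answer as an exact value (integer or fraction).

M_X(t) = (1 - 2*t)^(-4)
M′(t) = -8/(32*t^5 - 80*t^4 + 80*t^3 - 40*t^2 + 10*t - 1)
M′′(t) = 80/(64*t^6 - 192*t^5 + 240*t^4 - 160*t^3 + 60*t^2 - 12*t + 1)

E[X^2] = M′′(0) = 80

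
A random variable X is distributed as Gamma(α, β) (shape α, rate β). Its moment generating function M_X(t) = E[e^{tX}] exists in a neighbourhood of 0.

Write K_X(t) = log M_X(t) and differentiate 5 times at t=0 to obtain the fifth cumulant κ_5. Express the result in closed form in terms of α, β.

M_X(t) = (β/(β - t))^α
K_X(t) = log M_X(t) = α*(log(β) - log(β - t))
D^5[K](t) = -24*α/(-β^5 + 5*β^4*t - 10*β^3*t^2 + 10*β^2*t^3 - 5*β*t^4 + t^5)

κ_5 = D^5[K](0) = 24*α/β^5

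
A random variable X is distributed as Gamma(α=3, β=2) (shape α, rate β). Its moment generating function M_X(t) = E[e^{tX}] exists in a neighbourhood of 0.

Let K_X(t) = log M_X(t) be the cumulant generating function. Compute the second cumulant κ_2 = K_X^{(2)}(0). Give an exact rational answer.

κ_2 = D^2[K](0) = 3/4

M_X(t) = 8/(2 - t)^3
K_X(t) = log M_X(t) = -3*log(2 - t) + 3*log(2)
D^2[K](t) = 3/(t^2 - 4*t + 4)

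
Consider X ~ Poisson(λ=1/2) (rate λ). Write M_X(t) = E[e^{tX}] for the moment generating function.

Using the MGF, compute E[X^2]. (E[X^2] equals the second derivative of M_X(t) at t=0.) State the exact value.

M_X(t) = e^(e^(t)/2 - 1/2)
M′(t) = e^(-1/2)*e^(t)*e^(e^(t)/2)/2
M′′(t) = (e^(2*t)*e^(e^(t)/2) + 2*e^(t)*e^(e^(t)/2))*e^(-1/2)/4

E[X^2] = M′′(0) = 3/4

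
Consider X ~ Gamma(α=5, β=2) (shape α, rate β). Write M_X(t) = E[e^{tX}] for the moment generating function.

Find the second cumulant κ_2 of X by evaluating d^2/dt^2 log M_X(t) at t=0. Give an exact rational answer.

M_X(t) = 32/(2 - t)^5
K_X(t) = log M_X(t) = -5*log(2 - t) + 5*log(2)
K^(2)(t) = 5/(t^2 - 4*t + 4)

κ_2 = K^(2)(0) = 5/4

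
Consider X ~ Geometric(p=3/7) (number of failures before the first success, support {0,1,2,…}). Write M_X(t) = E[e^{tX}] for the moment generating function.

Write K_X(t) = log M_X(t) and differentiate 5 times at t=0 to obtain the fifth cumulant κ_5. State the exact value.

κ_5 = D^5[K](0) = 35420/81

M_X(t) = 3/(7*(1 - 4*e^(t)/7))
K_X(t) = log M_X(t) = -log(1 - 4*e^(t)/7) - log(7) + log(3)
D^5[K](t) = (-1792*e^(4*t) - 34496*e^(3*t) - 60368*e^(2*t) - 9604*e^(t))/(1024*e^(5*t) - 8960*e^(4*t) + 31360*e^(3*t) - 54880*e^(2*t) + 48020*e^(t) - 16807)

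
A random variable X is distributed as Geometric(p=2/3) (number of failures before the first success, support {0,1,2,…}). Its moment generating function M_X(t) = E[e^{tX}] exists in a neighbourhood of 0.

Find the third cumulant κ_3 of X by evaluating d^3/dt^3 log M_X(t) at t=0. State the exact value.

κ_3 = K′′′(0) = 3/2

M_X(t) = 2/(3*(1 - e^(t)/3))
K_X(t) = log M_X(t) = -log(1 - e^(t)/3) - log(3) + log(2)
K′(t) = -e^(t)/(e^(t) - 3)
K′′(t) = 3*e^(t)/(e^(2*t) - 6*e^(t) + 9)
K′′′(t) = (-3*e^(2*t) - 9*e^(t))/(e^(3*t) - 9*e^(2*t) + 27*e^(t) - 27)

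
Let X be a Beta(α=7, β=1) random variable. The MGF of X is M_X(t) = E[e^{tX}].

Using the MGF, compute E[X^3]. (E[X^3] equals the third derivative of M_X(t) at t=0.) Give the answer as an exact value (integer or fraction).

M_X(t) = ₁F₁(7; 8; t)
dM/dt = 7*₁F₁(8; 9; t)/8
d^2M/dt^2 = 7*₁F₁(9; 10; t)/9
d^3M/dt^3 = 7*₁F₁(10; 11; t)/10

E[X^3] = d^3M/dt^3 |_{t=0} = 7/10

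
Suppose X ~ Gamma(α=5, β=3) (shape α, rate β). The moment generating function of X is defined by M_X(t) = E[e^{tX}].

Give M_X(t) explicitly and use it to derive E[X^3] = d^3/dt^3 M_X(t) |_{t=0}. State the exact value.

M_X(t) = 243/(3 - t)^5
M′(t) = 1215/(t^6 - 18*t^5 + 135*t^4 - 540*t^3 + 1215*t^2 - 1458*t + 729)
M′′(t) = -7290/(t^7 - 21*t^6 + 189*t^5 - 945*t^4 + 2835*t^3 - 5103*t^2 + 5103*t - 2187)
M′′′(t) = 51030/(t^8 - 24*t^7 + 252*t^6 - 1512*t^5 + 5670*t^4 - 13608*t^3 + 20412*t^2 - 17496*t + 6561)

E[X^3] = M′′′(0) = 70/9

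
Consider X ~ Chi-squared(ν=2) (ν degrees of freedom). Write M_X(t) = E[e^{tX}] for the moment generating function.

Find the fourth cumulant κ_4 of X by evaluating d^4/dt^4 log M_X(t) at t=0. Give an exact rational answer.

M_X(t) = 1/(1 - 2*t)
K_X(t) = log M_X(t) = -log(1 - 2*t)
K^(4)(t) = 96/(16*t^4 - 32*t^3 + 24*t^2 - 8*t + 1)

κ_4 = K^(4)(0) = 96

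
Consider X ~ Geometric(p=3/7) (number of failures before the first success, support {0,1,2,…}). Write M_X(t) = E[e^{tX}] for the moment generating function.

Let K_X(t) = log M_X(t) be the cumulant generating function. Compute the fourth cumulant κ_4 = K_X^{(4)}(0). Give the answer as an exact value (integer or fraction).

κ_4 = K′′′′(0) = 1652/27

M_X(t) = 3/(7*(1 - 4*e^(t)/7))
K_X(t) = log M_X(t) = -log(1 - 4*e^(t)/7) - log(7) + log(3)
K′(t) = -4*e^(t)/(4*e^(t) - 7)
K′′(t) = 28*e^(t)/(16*e^(2*t) - 56*e^(t) + 49)
K′′′(t) = (-112*e^(2*t) - 196*e^(t))/(64*e^(3*t) - 336*e^(2*t) + 588*e^(t) - 343)
K′′′′(t) = (448*e^(3*t) + 3136*e^(2*t) + 1372*e^(t))/(256*e^(4*t) - 1792*e^(3*t) + 4704*e^(2*t) - 5488*e^(t) + 2401)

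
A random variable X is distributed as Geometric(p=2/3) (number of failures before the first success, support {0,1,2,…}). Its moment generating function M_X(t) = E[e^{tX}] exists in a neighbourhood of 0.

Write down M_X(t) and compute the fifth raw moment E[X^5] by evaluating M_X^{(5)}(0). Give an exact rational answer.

M_X(t) = 2/(3*(1 - e^(t)/3))
M′(t) = 2*e^(t)/(e^(2*t) - 6*e^(t) + 9)
M′′(t) = (-2*e^(2*t) - 6*e^(t))/(e^(3*t) - 9*e^(2*t) + 27*e^(t) - 27)
M′′′(t) = (2*e^(3*t) + 24*e^(2*t) + 18*e^(t))/(e^(4*t) - 12*e^(3*t) + 54*e^(2*t) - 108*e^(t) + 81)
M′′′′(t) = (-2*e^(4*t) - 66*e^(3*t) - 198*e^(2*t) - 54*e^(t))/(e^(5*t) - 15*e^(4*t) + 90*e^(3*t) - 270*e^(2*t) + 405*e^(t) - 243)
M′′′′′(t) = (2*e^(5*t) + 156*e^(4*t) + 1188*e^(3*t) + 1404*e^(2*t) + 162*e^(t))/(e^(6*t) - 18*e^(5*t) + 135*e^(4*t) - 540*e^(3*t) + 1215*e^(2*t) - 1458*e^(t) + 729)

E[X^5] = M′′′′′(0) = 91/2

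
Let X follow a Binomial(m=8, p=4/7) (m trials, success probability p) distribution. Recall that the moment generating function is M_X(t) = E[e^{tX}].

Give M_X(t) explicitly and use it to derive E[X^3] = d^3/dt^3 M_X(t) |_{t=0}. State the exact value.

E[X^3] = M^(3)(0) = 5984/49

M_X(t) = (4*e^(t)/7 + 3/7)^8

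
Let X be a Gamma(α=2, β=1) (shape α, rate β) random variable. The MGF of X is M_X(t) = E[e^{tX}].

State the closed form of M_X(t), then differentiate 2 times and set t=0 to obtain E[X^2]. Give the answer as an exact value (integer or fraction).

M_X(t) = (1 - t)^(-2)
dM/dt = -2/(t^3 - 3*t^2 + 3*t - 1)
d^2M/dt^2 = 6/(t^4 - 4*t^3 + 6*t^2 - 4*t + 1)

E[X^2] = d^2M/dt^2 |_{t=0} = 6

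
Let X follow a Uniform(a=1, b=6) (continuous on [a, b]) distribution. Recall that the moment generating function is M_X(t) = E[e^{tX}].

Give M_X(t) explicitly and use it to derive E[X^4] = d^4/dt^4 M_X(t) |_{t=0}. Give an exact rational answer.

E[X^4] = d^4M/dt^4 |_{t=0} = 311

M_X(t) = (e^(6*t) - e^(t))/(5*t)
dM/dt = (6*t*e^(6*t) - t*e^(t) - e^(6*t) + e^(t))/(5*t^2)
d^2M/dt^2 = (36*t^2*e^(6*t) - t^2*e^(t) - 12*t*e^(6*t) + 2*t*e^(t) + 2*e^(6*t) - 2*e^(t))/(5*t^3)
d^3M/dt^3 = (216*t^3*e^(6*t) - t^3*e^(t) - 108*t^2*e^(6*t) + 3*t^2*e^(t) + 36*t*e^(6*t) - 6*t*e^(t) - 6*e^(6*t) + 6*e^(t))/(5*t^4)
d^4M/dt^4 = (1296*t^4*e^(6*t) - t^4*e^(t) - 864*t^3*e^(6*t) + 4*t^3*e^(t) + 432*t^2*e^(6*t) - 12*t^2*e^(t) - 144*t*e^(6*t) + 24*t*e^(t) + 24*e^(6*t) - 24*e^(t))/(5*t^5)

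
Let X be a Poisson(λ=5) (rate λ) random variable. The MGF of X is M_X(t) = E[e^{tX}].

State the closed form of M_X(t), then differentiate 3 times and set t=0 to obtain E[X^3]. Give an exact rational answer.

E[X^3] = d^3M/dt^3 |_{t=0} = 205

M_X(t) = e^(5*e^(t) - 5)
dM/dt = 5*e^(-5)*e^(t)*e^(5*e^(t))
d^2M/dt^2 = (25*e^(2*t)*e^(5*e^(t)) + 5*e^(t)*e^(5*e^(t)))*e^(-5)
d^3M/dt^3 = (125*e^(3*t)*e^(5*e^(t)) + 75*e^(2*t)*e^(5*e^(t)) + 5*e^(t)*e^(5*e^(t)))*e^(-5)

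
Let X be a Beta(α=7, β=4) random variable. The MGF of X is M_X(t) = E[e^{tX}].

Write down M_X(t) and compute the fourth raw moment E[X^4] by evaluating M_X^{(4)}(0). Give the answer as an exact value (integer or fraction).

M_X(t) = ₁F₁(7; 11; t)
M′(t) = 7*₁F₁(8; 12; t)/11
M′′(t) = 14*₁F₁(9; 13; t)/33
M′′′(t) = 42*₁F₁(10; 14; t)/143
M′′′′(t) = 30*₁F₁(11; 15; t)/143

E[X^4] = M′′′′(0) = 30/143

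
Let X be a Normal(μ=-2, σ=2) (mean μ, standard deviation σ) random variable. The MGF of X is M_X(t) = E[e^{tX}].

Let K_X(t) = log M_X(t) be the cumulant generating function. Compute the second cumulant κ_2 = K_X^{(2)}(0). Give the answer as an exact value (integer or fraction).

κ_2 = K^(2)(0) = 4

M_X(t) = e^(2*t^2 - 2*t)
K_X(t) = log M_X(t) = 2*t^2 - 2*t
K^(2)(t) = 4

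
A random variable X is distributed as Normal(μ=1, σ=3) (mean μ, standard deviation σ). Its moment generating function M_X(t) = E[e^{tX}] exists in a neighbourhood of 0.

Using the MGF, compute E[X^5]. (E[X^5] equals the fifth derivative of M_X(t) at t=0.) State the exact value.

M_X(t) = e^(9*t^2/2 + t)

E[X^5] = M^(5)(0) = 1306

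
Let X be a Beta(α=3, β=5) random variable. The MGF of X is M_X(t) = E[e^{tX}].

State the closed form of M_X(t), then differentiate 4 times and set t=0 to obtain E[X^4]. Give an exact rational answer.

M_X(t) = ₁F₁(3; 8; t)
M^(4)(t) = ₁F₁(7; 12; t)/22

E[X^4] = M^(4)(0) = 1/22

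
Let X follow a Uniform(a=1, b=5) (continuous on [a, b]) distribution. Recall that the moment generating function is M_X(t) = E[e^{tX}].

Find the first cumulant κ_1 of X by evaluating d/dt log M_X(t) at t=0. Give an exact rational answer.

M_X(t) = (e^(5*t) - e^(t))/(4*t)
K_X(t) = log M_X(t) = -log(t) + log(e^(5*t) - e^(t)) - 2*log(2)
D[K](t) = (5*t*e^(4*t) - t - e^(4*t) + 1)/(t*e^(4*t) - t)

κ_1 = D[K](0) = 3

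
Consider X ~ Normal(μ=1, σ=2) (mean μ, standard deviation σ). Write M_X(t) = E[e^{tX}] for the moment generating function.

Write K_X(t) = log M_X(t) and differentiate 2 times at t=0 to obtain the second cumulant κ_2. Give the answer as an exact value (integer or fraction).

M_X(t) = e^(2*t^2 + t)
K_X(t) = log M_X(t) = 2*t^2 + t
K′(t) = 4*t + 1
K′′(t) = 4

κ_2 = K′′(0) = 4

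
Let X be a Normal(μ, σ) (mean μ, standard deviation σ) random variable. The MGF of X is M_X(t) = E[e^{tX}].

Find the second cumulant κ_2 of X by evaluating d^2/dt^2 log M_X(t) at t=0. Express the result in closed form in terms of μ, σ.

κ_2 = D^2[K](0) = σ^2

M_X(t) = e^(μ*t + σ^2*t^2/2)
K_X(t) = log M_X(t) = μ*t + σ^2*t^2/2
D^2[K](t) = σ^2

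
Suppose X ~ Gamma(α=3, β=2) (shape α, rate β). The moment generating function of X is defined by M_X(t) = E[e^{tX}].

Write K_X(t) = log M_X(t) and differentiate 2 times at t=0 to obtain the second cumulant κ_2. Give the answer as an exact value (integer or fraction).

κ_2 = K′′(0) = 3/4

M_X(t) = 8/(2 - t)^3
K_X(t) = log M_X(t) = -3*log(2 - t) + 3*log(2)
K′(t) = -3/(t - 2)
K′′(t) = 3/(t^2 - 4*t + 4)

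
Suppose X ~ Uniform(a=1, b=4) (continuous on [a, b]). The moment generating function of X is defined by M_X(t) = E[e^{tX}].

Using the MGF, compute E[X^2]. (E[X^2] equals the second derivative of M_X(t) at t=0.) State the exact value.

E[X^2] = D^2[M](0) = 7

M_X(t) = (e^(4*t) - e^(t))/(3*t)
D^2[M](t) = (16*t^2*e^(4*t) - t^2*e^(t) - 8*t*e^(4*t) + 2*t*e^(t) + 2*e^(4*t) - 2*e^(t))/(3*t^3)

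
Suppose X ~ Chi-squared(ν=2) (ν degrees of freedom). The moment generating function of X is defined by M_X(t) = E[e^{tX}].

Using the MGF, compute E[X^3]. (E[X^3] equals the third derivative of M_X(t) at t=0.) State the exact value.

E[X^3] = d^3M/dt^3 |_{t=0} = 48

M_X(t) = 1/(1 - 2*t)
dM/dt = 2/(4*t^2 - 4*t + 1)
d^2M/dt^2 = -8/(8*t^3 - 12*t^2 + 6*t - 1)
d^3M/dt^3 = 48/(16*t^4 - 32*t^3 + 24*t^2 - 8*t + 1)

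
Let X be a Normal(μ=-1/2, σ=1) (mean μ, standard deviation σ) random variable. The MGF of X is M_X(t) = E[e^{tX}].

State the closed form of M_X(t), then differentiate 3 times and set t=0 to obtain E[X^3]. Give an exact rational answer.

E[X^3] = M^(3)(0) = -13/8

M_X(t) = e^(t^2/2 - t/2)
M^(3)(t) = (8*t^3*e^(t^2/2) - 12*t^2*e^(t^2/2) + 30*t*e^(t^2/2) - 13*e^(t^2/2))*e^(-t/2)/8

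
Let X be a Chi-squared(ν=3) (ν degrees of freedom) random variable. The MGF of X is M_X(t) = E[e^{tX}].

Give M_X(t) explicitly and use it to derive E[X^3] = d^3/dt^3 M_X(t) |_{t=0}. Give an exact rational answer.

M_X(t) = (1 - 2*t)^(-3/2)
D^3[M](t) = 105/(16*t^4*√(1 - 2*t) - 32*t^3*√(1 - 2*t) + 24*t^2*√(1 - 2*t) - 8*t*√(1 - 2*t) + √(1 - 2*t))

E[X^3] = D^3[M](0) = 105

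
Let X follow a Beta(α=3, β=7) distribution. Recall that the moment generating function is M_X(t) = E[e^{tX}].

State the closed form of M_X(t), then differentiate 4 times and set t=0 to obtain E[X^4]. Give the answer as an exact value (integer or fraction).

E[X^4] = D^4[M](0) = 3/143

M_X(t) = ₁F₁(3; 10; t)
D^4[M](t) = 3*₁F₁(7; 14; t)/143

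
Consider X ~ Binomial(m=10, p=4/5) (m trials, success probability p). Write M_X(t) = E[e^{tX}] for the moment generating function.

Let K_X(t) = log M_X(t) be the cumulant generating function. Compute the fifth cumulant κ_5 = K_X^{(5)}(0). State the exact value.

M_X(t) = (4*e^(t)/5 + 1/5)^10
K_X(t) = log M_X(t) = 10*log(4*e^(t)/5 + 1/5)
D^5[K](t) = (-2560*e^(4*t) + 7040*e^(3*t) - 1760*e^(2*t) + 40*e^(t))/(1024*e^(5*t) + 1280*e^(4*t) + 640*e^(3*t) + 160*e^(2*t) + 20*e^(t) + 1)

κ_5 = D^5[K](0) = 552/625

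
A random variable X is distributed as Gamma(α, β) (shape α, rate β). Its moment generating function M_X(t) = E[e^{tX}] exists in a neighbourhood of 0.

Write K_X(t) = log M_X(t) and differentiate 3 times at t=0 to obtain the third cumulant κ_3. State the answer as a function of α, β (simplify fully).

κ_3 = d^3K/dt^3 |_{t=0} = 2*α/β^3

M_X(t) = (β/(β - t))^α
K_X(t) = log M_X(t) = α*(log(β) - log(β - t))
dK/dt = -α/(-β + t)
d^2K/dt^2 = α/(β^2 - 2*β*t + t^2)
d^3K/dt^3 = -2*α/(-β^3 + 3*β^2*t - 3*β*t^2 + t^3)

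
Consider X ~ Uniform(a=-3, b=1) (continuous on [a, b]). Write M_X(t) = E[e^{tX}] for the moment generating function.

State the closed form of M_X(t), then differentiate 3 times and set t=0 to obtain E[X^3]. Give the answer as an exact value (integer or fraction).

M_X(t) = (e^(t) - e^(-3*t))/(4*t)
dM/dt = (t*e^(4*t) + 3*t - e^(4*t) + 1)*e^(-3*t)/(4*t^2)
d^2M/dt^2 = (t^2*e^(4*t) - 9*t^2 - 2*t*e^(4*t) - 6*t + 2*e^(4*t) - 2)*e^(-3*t)/(4*t^3)
d^3M/dt^3 = (t^3*e^(4*t) + 27*t^3 - 3*t^2*e^(4*t) + 27*t^2 + 6*t*e^(4*t) + 18*t - 6*e^(4*t) + 6)*e^(-3*t)/(4*t^4)

E[X^3] = d^3M/dt^3 |_{t=0} = -5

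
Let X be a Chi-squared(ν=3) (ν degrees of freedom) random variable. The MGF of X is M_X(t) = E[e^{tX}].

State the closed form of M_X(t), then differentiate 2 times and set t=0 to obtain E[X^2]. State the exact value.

E[X^2] = d^2M/dt^2 |_{t=0} = 15

M_X(t) = (1 - 2*t)^(-3/2)
dM/dt = 3/(4*t^2*√(1 - 2*t) - 4*t*√(1 - 2*t) + √(1 - 2*t))
d^2M/dt^2 = -15/(8*t^3*√(1 - 2*t) - 12*t^2*√(1 - 2*t) + 6*t*√(1 - 2*t) - √(1 - 2*t))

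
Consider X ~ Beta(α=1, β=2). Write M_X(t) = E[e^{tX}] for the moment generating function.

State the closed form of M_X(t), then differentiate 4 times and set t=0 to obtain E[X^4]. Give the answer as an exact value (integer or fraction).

E[X^4] = M′′′′(0) = 1/15

M_X(t) = ₁F₁(1; 3; t)
M′(t) = ₁F₁(2; 4; t)/3
M′′(t) = ₁F₁(3; 5; t)/6
M′′′(t) = ₁F₁(4; 6; t)/10
M′′′′(t) = ₁F₁(5; 7; t)/15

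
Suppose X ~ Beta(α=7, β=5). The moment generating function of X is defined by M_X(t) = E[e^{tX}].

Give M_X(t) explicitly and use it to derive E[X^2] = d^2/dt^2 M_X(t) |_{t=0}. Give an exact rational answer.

M_X(t) = ₁F₁(7; 12; t)
M^(2)(t) = 14*₁F₁(9; 14; t)/39

E[X^2] = M^(2)(0) = 14/39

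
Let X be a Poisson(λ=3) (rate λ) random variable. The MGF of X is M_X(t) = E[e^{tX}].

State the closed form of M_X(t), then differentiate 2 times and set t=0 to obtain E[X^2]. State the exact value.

M_X(t) = e^(3*e^(t) - 3)
M^(2)(t) = (9*e^(2*t)*e^(3*e^(t)) + 3*e^(t)*e^(3*e^(t)))*e^(-3)

E[X^2] = M^(2)(0) = 12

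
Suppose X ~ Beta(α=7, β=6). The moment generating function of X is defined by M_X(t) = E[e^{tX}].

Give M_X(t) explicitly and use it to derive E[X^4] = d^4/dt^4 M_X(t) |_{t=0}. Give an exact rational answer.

E[X^4] = M′′′′(0) = 3/26

M_X(t) = ₁F₁(7; 13; t)
M′(t) = 7*₁F₁(8; 14; t)/13
M′′(t) = 4*₁F₁(9; 15; t)/13
M′′′(t) = 12*₁F₁(10; 16; t)/65
M′′′′(t) = 3*₁F₁(11; 17; t)/26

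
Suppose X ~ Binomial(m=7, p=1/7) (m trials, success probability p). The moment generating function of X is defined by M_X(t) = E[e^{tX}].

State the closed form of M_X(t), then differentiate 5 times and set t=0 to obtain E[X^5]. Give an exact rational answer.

E[X^5] = d^5M/dt^5 |_{t=0} = 78781/2401

M_X(t) = (e^(t)/7 + 6/7)^7
dM/dt = e^(7*t)/117649 + 36*e^(6*t)/117649 + 540*e^(5*t)/117649 + 4320*e^(4*t)/117649 + 19440*e^(3*t)/117649 + 46656*e^(2*t)/117649 + 46656*e^(t)/117649
d^2M/dt^2 = e^(7*t)/16807 + 216*e^(6*t)/117649 + 2700*e^(5*t)/117649 + 17280*e^(4*t)/117649 + 58320*e^(3*t)/117649 + 93312*e^(2*t)/117649 + 46656*e^(t)/117649
d^3M/dt^3 = e^(7*t)/2401 + 1296*e^(6*t)/117649 + 13500*e^(5*t)/117649 + 69120*e^(4*t)/117649 + 174960*e^(3*t)/117649 + 186624*e^(2*t)/117649 + 46656*e^(t)/117649
d^4M/dt^4 = e^(7*t)/343 + 7776*e^(6*t)/117649 + 67500*e^(5*t)/117649 + 276480*e^(4*t)/117649 + 524880*e^(3*t)/117649 + 373248*e^(2*t)/117649 + 46656*e^(t)/117649
d^5M/dt^5 = e^(7*t)/49 + 46656*e^(6*t)/117649 + 337500*e^(5*t)/117649 + 1105920*e^(4*t)/117649 + 1574640*e^(3*t)/117649 + 746496*e^(2*t)/117649 + 46656*e^(t)/117649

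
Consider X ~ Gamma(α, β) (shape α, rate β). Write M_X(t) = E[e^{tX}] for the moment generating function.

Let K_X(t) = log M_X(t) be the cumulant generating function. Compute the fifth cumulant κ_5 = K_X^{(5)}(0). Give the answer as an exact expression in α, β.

M_X(t) = (β/(β - t))^α
K_X(t) = log M_X(t) = α*(log(β) - log(β - t))
K′(t) = -α/(-β + t)
K′′(t) = α/(β^2 - 2*β*t + t^2)
K′′′(t) = -2*α/(-β^3 + 3*β^2*t - 3*β*t^2 + t^3)
K′′′′(t) = 6*α/(β^4 - 4*β^3*t + 6*β^2*t^2 - 4*β*t^3 + t^4)
K′′′′′(t) = -24*α/(-β^5 + 5*β^4*t - 10*β^3*t^2 + 10*β^2*t^3 - 5*β*t^4 + t^5)

κ_5 = K′′′′′(0) = 24*α/β^5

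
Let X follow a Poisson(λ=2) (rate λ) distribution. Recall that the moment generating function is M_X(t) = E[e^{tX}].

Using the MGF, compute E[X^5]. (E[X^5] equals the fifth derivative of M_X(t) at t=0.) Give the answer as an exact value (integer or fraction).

M_X(t) = e^(2*e^(t) - 2)
M′(t) = 2*e^(-2)*e^(t)*e^(2*e^(t))
M′′(t) = (4*e^(2*t)*e^(2*e^(t)) + 2*e^(t)*e^(2*e^(t)))*e^(-2)
M′′′(t) = (8*e^(3*t)*e^(2*e^(t)) + 12*e^(2*t)*e^(2*e^(t)) + 2*e^(t)*e^(2*e^(t)))*e^(-2)
M′′′′(t) = (16*e^(4*t)*e^(2*e^(t)) + 48*e^(3*t)*e^(2*e^(t)) + 28*e^(2*t)*e^(2*e^(t)) + 2*e^(t)*e^(2*e^(t)))*e^(-2)
M′′′′′(t) = (32*e^(5*t)*e^(2*e^(t)) + 160*e^(4*t)*e^(2*e^(t)) + 200*e^(3*t)*e^(2*e^(t)) + 60*e^(2*t)*e^(2*e^(t)) + 2*e^(t)*e^(2*e^(t)))*e^(-2)

E[X^5] = M′′′′′(0) = 454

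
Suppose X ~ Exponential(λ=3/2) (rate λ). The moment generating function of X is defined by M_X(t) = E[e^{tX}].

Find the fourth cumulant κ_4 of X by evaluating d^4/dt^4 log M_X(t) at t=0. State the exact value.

M_X(t) = 3/(2*(3/2 - t))
K_X(t) = log M_X(t) = -log(3/2 - t) - log(2) + log(3)
D^4[K](t) = 96/(16*t^4 - 96*t^3 + 216*t^2 - 216*t + 81)

κ_4 = D^4[K](0) = 32/27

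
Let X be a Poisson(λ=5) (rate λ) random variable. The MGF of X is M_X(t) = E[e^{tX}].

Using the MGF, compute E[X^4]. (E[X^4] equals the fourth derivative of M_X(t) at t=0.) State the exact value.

E[X^4] = d^4M/dt^4 |_{t=0} = 1555

M_X(t) = e^(5*e^(t) - 5)
dM/dt = 5*e^(-5)*e^(t)*e^(5*e^(t))
d^2M/dt^2 = (25*e^(2*t)*e^(5*e^(t)) + 5*e^(t)*e^(5*e^(t)))*e^(-5)
d^3M/dt^3 = (125*e^(3*t)*e^(5*e^(t)) + 75*e^(2*t)*e^(5*e^(t)) + 5*e^(t)*e^(5*e^(t)))*e^(-5)
d^4M/dt^4 = (625*e^(4*t)*e^(5*e^(t)) + 750*e^(3*t)*e^(5*e^(t)) + 175*e^(2*t)*e^(5*e^(t)) + 5*e^(t)*e^(5*e^(t)))*e^(-5)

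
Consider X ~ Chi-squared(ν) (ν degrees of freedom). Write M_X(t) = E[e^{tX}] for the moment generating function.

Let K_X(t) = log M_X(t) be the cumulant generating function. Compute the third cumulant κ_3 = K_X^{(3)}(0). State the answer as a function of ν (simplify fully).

M_X(t) = (1 - 2*t)^(-ν/2)
K_X(t) = log M_X(t) = -ν*log(1 - 2*t)/2
D^3[K](t) = -8*ν/(8*t^3 - 12*t^2 + 6*t - 1)

κ_3 = D^3[K](0) = 8*ν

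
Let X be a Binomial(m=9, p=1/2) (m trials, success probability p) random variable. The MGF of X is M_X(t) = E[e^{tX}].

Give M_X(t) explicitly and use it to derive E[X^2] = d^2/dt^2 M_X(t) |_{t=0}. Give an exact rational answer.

M_X(t) = (e^(t)/2 + 1/2)^9
M^(2)(t) = 81*e^(9*t)/512 + 9*e^(8*t)/8 + 441*e^(7*t)/128 + 189*e^(6*t)/32 + 1575*e^(5*t)/256 + 63*e^(4*t)/16 + 189*e^(3*t)/128 + 9*e^(2*t)/32 + 9*e^(t)/512

E[X^2] = M^(2)(0) = 45/2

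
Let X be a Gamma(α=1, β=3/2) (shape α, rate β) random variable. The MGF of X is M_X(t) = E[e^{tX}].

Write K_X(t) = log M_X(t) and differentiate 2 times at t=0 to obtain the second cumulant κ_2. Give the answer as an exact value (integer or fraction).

κ_2 = d^2K/dt^2 |_{t=0} = 4/9

M_X(t) = 3/(2*(3/2 - t))
K_X(t) = log M_X(t) = -log(3/2 - t) - log(2) + log(3)
dK/dt = -2/(2*t - 3)
d^2K/dt^2 = 4/(4*t^2 - 12*t + 9)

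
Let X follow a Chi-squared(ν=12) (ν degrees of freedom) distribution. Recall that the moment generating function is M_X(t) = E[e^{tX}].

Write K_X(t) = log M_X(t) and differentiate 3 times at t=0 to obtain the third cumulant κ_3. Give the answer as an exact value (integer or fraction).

κ_3 = D^3[K](0) = 96

M_X(t) = (1 - 2*t)^(-6)
K_X(t) = log M_X(t) = -6*log(1 - 2*t)
D^3[K](t) = -96/(8*t^3 - 12*t^2 + 6*t - 1)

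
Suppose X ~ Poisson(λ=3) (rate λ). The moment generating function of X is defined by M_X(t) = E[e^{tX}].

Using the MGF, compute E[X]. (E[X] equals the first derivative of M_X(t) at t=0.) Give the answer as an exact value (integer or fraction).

M_X(t) = e^(3*e^(t) - 3)
M^(1)(t) = 3*e^(-3)*e^(t)*e^(3*e^(t))

E[X] = M^(1)(0) = 3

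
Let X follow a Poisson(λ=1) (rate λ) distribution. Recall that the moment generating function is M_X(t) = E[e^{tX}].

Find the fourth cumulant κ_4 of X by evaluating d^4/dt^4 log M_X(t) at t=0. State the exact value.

M_X(t) = e^(e^(t) - 1)
K_X(t) = log M_X(t) = e^(t) - 1
K′(t) = e^(t)
K′′(t) = e^(t)
K′′′(t) = e^(t)
K′′′′(t) = e^(t)

κ_4 = K′′′′(0) = 1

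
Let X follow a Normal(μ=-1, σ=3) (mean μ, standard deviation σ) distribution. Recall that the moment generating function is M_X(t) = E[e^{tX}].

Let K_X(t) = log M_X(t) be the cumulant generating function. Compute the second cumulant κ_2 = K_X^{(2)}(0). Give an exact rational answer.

M_X(t) = e^(9*t^2/2 - t)
K_X(t) = log M_X(t) = 9*t^2/2 - t
K′(t) = 9*t - 1
K′′(t) = 9

κ_2 = K′′(0) = 9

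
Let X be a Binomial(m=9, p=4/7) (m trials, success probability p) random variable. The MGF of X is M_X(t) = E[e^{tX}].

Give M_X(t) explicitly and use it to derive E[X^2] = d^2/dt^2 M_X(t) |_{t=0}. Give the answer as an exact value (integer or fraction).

M_X(t) = (4*e^(t)/7 + 3/7)^9

E[X^2] = d^2M/dt^2 |_{t=0} = 1404/49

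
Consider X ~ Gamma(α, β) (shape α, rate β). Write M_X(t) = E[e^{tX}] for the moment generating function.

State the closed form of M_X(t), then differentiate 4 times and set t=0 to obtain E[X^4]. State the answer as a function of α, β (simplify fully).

E[X^4] = d^4M/dt^4 |_{t=0} = α*(α^3 + 6*α^2 + 11*α + 6)/β^4

M_X(t) = (β/(β - t))^α
dM/dt = -α*β^α*(1/(β - t))^α/(-β + t)
d^2M/dt^2 = (α^2*β^α*(1/(β - t))^α + α*β^α*(1/(β - t))^α)/(β^2 - 2*β*t + t^2)
d^3M/dt^3 = (-α^3*β^α*(1/(β - t))^α - 3*α^2*β^α*(1/(β - t))^α - 2*α*β^α*(1/(β - t))^α)/(-β^3 + 3*β^2*t - 3*β*t^2 + t^3)
d^4M/dt^4 = (α^4*β^α*(1/(β - t))^α + 6*α^3*β^α*(1/(β - t))^α + 11*α^2*β^α*(1/(β - t))^α + 6*α*β^α*(1/(β - t))^α)/(β^4 - 4*β^3*t + 6*β^2*t^2 - 4*β*t^3 + t^4)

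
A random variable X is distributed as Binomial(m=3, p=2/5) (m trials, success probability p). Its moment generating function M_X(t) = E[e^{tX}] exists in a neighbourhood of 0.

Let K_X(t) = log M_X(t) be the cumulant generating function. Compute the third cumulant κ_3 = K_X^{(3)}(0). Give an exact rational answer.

κ_3 = K^(3)(0) = 18/125

M_X(t) = (2*e^(t)/5 + 3/5)^3
K_X(t) = log M_X(t) = 3*log(2*e^(t)/5 + 3/5)
K^(3)(t) = (-36*e^(2*t) + 54*e^(t))/(8*e^(3*t) + 36*e^(2*t) + 54*e^(t) + 27)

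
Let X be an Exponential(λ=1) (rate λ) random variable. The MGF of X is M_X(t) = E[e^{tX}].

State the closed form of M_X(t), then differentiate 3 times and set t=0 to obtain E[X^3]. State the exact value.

M_X(t) = 1/(1 - t)
M′(t) = 1/(t^2 - 2*t + 1)
M′′(t) = -2/(t^3 - 3*t^2 + 3*t - 1)
M′′′(t) = 6/(t^4 - 4*t^3 + 6*t^2 - 4*t + 1)

E[X^3] = M′′′(0) = 6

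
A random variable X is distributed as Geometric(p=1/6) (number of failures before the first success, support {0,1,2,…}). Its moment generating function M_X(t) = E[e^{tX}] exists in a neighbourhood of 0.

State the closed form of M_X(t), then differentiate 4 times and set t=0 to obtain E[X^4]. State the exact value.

M_X(t) = 1/(6*(1 - 5*e^(t)/6))
M′(t) = 5*e^(t)/(25*e^(2*t) - 60*e^(t) + 36)
M′′(t) = (-25*e^(2*t) - 30*e^(t))/(125*e^(3*t) - 450*e^(2*t) + 540*e^(t) - 216)
M′′′(t) = (125*e^(3*t) + 600*e^(2*t) + 180*e^(t))/(625*e^(4*t) - 3000*e^(3*t) + 5400*e^(2*t) - 4320*e^(t) + 1296)
M′′′′(t) = (-625*e^(4*t) - 8250*e^(3*t) - 9900*e^(2*t) - 1080*e^(t))/(3125*e^(5*t) - 18750*e^(4*t) + 45000*e^(3*t) - 54000*e^(2*t) + 32400*e^(t) - 7776)

E[X^4] = M′′′′(0) = 19855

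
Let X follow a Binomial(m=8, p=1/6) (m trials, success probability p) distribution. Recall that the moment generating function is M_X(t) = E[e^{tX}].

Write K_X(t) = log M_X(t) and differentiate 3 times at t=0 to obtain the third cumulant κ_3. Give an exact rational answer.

M_X(t) = (e^(t)/6 + 5/6)^8
K_X(t) = log M_X(t) = 8*log(e^(t)/6 + 5/6)
dK/dt = 8*e^(t)/(e^(t) + 5)
d^2K/dt^2 = 40*e^(t)/(e^(2*t) + 10*e^(t) + 25)
d^3K/dt^3 = (-40*e^(2*t) + 200*e^(t))/(e^(3*t) + 15*e^(2*t) + 75*e^(t) + 125)

κ_3 = d^3K/dt^3 |_{t=0} = 20/27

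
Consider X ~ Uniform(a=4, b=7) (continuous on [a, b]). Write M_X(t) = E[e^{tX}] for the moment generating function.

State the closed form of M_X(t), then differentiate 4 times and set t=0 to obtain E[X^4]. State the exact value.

M_X(t) = (e^(7*t) - e^(4*t))/(3*t)
dM/dt = (7*t*e^(7*t) - 4*t*e^(4*t) - e^(7*t) + e^(4*t))/(3*t^2)
d^2M/dt^2 = (49*t^2*e^(7*t) - 16*t^2*e^(4*t) - 14*t*e^(7*t) + 8*t*e^(4*t) + 2*e^(7*t) - 2*e^(4*t))/(3*t^3)
d^3M/dt^3 = (343*t^3*e^(7*t) - 64*t^3*e^(4*t) - 147*t^2*e^(7*t) + 48*t^2*e^(4*t) + 42*t*e^(7*t) - 24*t*e^(4*t) - 6*e^(7*t) + 6*e^(4*t))/(3*t^4)

E[X^4] = d^4M/dt^4 |_{t=0} = 5261/5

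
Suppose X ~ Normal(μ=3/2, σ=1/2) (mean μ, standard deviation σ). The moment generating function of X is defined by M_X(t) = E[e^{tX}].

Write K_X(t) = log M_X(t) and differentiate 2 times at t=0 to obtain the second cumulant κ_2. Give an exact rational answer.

M_X(t) = e^(t^2/8 + 3*t/2)
K_X(t) = log M_X(t) = t^2/8 + 3*t/2
K′(t) = t/4 + 3/2
K′′(t) = 1/4

κ_2 = K′′(0) = 1/4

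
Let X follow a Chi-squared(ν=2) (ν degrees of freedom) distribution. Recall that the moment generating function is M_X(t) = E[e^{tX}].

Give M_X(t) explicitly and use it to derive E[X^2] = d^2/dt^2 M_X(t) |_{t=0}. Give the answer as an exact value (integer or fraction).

E[X^2] = M′′(0) = 8

M_X(t) = 1/(1 - 2*t)
M′(t) = 2/(4*t^2 - 4*t + 1)
M′′(t) = -8/(8*t^3 - 12*t^2 + 6*t - 1)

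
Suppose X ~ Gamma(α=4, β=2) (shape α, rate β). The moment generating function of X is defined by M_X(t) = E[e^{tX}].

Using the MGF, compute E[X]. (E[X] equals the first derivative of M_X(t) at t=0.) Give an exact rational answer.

E[X] = M′(0) = 2

M_X(t) = 16/(2 - t)^4
M′(t) = -64/(t^5 - 10*t^4 + 40*t^3 - 80*t^2 + 80*t - 32)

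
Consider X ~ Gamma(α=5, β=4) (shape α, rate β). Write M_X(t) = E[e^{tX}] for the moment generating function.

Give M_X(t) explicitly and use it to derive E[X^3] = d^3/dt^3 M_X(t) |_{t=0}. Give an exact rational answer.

M_X(t) = 1024/(4 - t)^5
dM/dt = 5120/(t^6 - 24*t^5 + 240*t^4 - 1280*t^3 + 3840*t^2 - 6144*t + 4096)
d^2M/dt^2 = -30720/(t^7 - 28*t^6 + 336*t^5 - 2240*t^4 + 8960*t^3 - 21504*t^2 + 28672*t - 16384)
d^3M/dt^3 = 215040/(t^8 - 32*t^7 + 448*t^6 - 3584*t^5 + 17920*t^4 - 57344*t^3 + 114688*t^2 - 131072*t + 65536)

E[X^3] = d^3M/dt^3 |_{t=0} = 105/32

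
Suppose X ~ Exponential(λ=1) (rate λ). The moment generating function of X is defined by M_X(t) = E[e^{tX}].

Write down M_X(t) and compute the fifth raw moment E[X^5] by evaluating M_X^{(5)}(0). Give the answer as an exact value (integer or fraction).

M_X(t) = 1/(1 - t)
D^5[M](t) = 120/(t^6 - 6*t^5 + 15*t^4 - 20*t^3 + 15*t^2 - 6*t + 1)

E[X^5] = D^5[M](0) = 120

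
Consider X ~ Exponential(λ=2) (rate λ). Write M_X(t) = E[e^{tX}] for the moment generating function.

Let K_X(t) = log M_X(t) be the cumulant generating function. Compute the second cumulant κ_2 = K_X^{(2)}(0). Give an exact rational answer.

M_X(t) = 2/(2 - t)
K_X(t) = log M_X(t) = -log(2 - t) + log(2)
dK/dt = -1/(t - 2)
d^2K/dt^2 = 1/(t^2 - 4*t + 4)

κ_2 = d^2K/dt^2 |_{t=0} = 1/4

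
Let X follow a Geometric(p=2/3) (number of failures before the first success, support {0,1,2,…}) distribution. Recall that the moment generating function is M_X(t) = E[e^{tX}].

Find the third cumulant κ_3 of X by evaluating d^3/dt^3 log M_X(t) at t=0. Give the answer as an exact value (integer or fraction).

M_X(t) = 2/(3*(1 - e^(t)/3))
K_X(t) = log M_X(t) = -log(1 - e^(t)/3) - log(3) + log(2)
K^(3)(t) = (-3*e^(2*t) - 9*e^(t))/(e^(3*t) - 9*e^(2*t) + 27*e^(t) - 27)

κ_3 = K^(3)(0) = 3/2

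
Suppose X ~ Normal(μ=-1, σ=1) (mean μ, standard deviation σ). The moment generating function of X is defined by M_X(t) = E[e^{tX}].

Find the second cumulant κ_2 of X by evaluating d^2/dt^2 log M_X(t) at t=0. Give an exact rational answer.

M_X(t) = e^(t^2/2 - t)
K_X(t) = log M_X(t) = t^2/2 - t
K^(2)(t) = 1

κ_2 = K^(2)(0) = 1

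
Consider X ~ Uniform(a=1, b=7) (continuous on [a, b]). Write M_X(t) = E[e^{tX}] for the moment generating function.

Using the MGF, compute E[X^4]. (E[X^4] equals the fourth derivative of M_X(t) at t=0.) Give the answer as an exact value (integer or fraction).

E[X^4] = d^4M/dt^4 |_{t=0} = 2801/5

M_X(t) = (e^(7*t) - e^(t))/(6*t)
dM/dt = (7*t*e^(7*t) - t*e^(t) - e^(7*t) + e^(t))/(6*t^2)
d^2M/dt^2 = (49*t^2*e^(7*t) - t^2*e^(t) - 14*t*e^(7*t) + 2*t*e^(t) + 2*e^(7*t) - 2*e^(t))/(6*t^3)
d^3M/dt^3 = (343*t^3*e^(7*t) - t^3*e^(t) - 147*t^2*e^(7*t) + 3*t^2*e^(t) + 42*t*e^(7*t) - 6*t*e^(t) - 6*e^(7*t) + 6*e^(t))/(6*t^4)
d^4M/dt^4 = (2401*t^4*e^(7*t) - t^4*e^(t) - 1372*t^3*e^(7*t) + 4*t^3*e^(t) + 588*t^2*e^(7*t) - 12*t^2*e^(t) - 168*t*e^(7*t) + 24*t*e^(t) + 24*e^(7*t) - 24*e^(t))/(6*t^5)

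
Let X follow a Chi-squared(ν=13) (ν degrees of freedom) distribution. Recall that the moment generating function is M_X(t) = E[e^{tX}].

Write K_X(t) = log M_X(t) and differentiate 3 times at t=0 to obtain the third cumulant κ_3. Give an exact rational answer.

κ_3 = d^3K/dt^3 |_{t=0} = 104

M_X(t) = (1 - 2*t)^(-13/2)
K_X(t) = log M_X(t) = -13*log(1 - 2*t)/2
dK/dt = -13/(2*t - 1)
d^2K/dt^2 = 26/(4*t^2 - 4*t + 1)
d^3K/dt^3 = -104/(8*t^3 - 12*t^2 + 6*t - 1)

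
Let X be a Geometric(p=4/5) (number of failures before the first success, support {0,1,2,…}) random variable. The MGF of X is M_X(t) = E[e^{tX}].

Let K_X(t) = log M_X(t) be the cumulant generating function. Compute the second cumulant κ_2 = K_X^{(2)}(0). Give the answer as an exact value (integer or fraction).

κ_2 = d^2K/dt^2 |_{t=0} = 5/16

M_X(t) = 4/(5*(1 - e^(t)/5))
K_X(t) = log M_X(t) = -log(1 - e^(t)/5) - log(5) + 2*log(2)
dK/dt = -e^(t)/(e^(t) - 5)
d^2K/dt^2 = 5*e^(t)/(e^(2*t) - 10*e^(t) + 25)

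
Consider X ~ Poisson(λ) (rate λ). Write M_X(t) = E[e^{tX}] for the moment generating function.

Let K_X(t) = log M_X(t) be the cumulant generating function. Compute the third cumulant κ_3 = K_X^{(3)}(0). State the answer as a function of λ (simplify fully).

κ_3 = d^3K/dt^3 |_{t=0} = λ

M_X(t) = e^(λ*(e^(t) - 1))
K_X(t) = log M_X(t) = λ*(e^(t) - 1)
dK/dt = λ*e^(t)
d^2K/dt^2 = λ*e^(t)
d^3K/dt^3 = λ*e^(t)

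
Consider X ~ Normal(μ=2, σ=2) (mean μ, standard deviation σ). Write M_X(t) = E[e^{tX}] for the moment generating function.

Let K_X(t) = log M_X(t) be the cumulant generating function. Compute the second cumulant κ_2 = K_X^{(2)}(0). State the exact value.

M_X(t) = e^(2*t^2 + 2*t)
K_X(t) = log M_X(t) = 2*t^2 + 2*t
K′(t) = 4*t + 2
K′′(t) = 4

κ_2 = K′′(0) = 4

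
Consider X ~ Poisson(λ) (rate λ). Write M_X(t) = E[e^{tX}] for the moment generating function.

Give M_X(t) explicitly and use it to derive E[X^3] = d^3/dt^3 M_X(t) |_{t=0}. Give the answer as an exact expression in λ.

M_X(t) = e^(λ*(e^(t) - 1))
M^(3)(t) = (λ^3*e^(3*t)*e^(λ*e^(t)) + 3*λ^2*e^(2*t)*e^(λ*e^(t)) + λ*e^(t)*e^(λ*e^(t)))*e^(-λ)

E[X^3] = M^(3)(0) = λ*(λ^2 + 3*λ + 1)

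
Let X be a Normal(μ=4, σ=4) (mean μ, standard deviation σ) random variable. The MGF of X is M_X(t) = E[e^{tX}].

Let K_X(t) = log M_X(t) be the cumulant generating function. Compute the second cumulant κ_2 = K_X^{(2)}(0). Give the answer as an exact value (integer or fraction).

κ_2 = K^(2)(0) = 16

M_X(t) = e^(8*t^2 + 4*t)
K_X(t) = log M_X(t) = 8*t^2 + 4*t
K^(2)(t) = 16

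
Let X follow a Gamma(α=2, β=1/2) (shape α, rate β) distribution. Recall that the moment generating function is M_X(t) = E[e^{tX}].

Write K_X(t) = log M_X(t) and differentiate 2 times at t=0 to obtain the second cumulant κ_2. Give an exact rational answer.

M_X(t) = 1/(4*(1/2 - t)^2)
K_X(t) = log M_X(t) = -2*log(1/2 - t) - 2*log(2)
K′(t) = -4/(2*t - 1)
K′′(t) = 8/(4*t^2 - 4*t + 1)

κ_2 = K′′(0) = 8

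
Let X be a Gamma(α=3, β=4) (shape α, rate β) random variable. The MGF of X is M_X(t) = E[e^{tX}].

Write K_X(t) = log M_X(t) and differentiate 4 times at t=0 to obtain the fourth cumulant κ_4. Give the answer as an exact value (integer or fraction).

κ_4 = K′′′′(0) = 9/128

M_X(t) = 64/(4 - t)^3
K_X(t) = log M_X(t) = -3*log(4 - t) + 6*log(2)
K′(t) = -3/(t - 4)
K′′(t) = 3/(t^2 - 8*t + 16)
K′′′(t) = -6/(t^3 - 12*t^2 + 48*t - 64)
K′′′′(t) = 18/(t^4 - 16*t^3 + 96*t^2 - 256*t + 256)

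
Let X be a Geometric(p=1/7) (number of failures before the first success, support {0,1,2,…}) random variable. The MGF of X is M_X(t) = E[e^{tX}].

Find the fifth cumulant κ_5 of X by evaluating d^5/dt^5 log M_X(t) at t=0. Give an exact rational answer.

κ_5 = d^5K/dt^5 |_{t=0} = 275730

M_X(t) = 1/(7*(1 - 6*e^(t)/7))
K_X(t) = log M_X(t) = -log(1 - 6*e^(t)/7) - log(7)
dK/dt = -6*e^(t)/(6*e^(t) - 7)
d^2K/dt^2 = 42*e^(t)/(36*e^(2*t) - 84*e^(t) + 49)
d^3K/dt^3 = (-252*e^(2*t) - 294*e^(t))/(216*e^(3*t) - 756*e^(2*t) + 882*e^(t) - 343)
d^4K/dt^4 = (1512*e^(3*t) + 7056*e^(2*t) + 2058*e^(t))/(1296*e^(4*t) - 6048*e^(3*t) + 10584*e^(2*t) - 8232*e^(t) + 2401)
d^5K/dt^5 = (-9072*e^(4*t) - 116424*e^(3*t) - 135828*e^(2*t) - 14406*e^(t))/(7776*e^(5*t) - 45360*e^(4*t) + 105840*e^(3*t) - 123480*e^(2*t) + 72030*e^(t) - 16807)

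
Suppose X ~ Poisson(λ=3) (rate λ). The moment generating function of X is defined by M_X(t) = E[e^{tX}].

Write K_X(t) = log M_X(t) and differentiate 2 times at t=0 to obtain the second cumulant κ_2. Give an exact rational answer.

κ_2 = D^2[K](0) = 3

M_X(t) = e^(3*e^(t) - 3)
K_X(t) = log M_X(t) = 3*e^(t) - 3
D^2[K](t) = 3*e^(t)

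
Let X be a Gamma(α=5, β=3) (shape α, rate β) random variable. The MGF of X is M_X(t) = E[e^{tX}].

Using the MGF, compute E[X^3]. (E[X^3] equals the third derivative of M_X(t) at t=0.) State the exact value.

M_X(t) = 243/(3 - t)^5
M^(3)(t) = 51030/(t^8 - 24*t^7 + 252*t^6 - 1512*t^5 + 5670*t^4 - 13608*t^3 + 20412*t^2 - 17496*t + 6561)

E[X^3] = M^(3)(0) = 70/9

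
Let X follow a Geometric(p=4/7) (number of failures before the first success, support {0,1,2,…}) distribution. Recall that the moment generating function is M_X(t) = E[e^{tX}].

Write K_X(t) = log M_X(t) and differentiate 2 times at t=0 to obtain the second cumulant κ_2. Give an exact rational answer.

M_X(t) = 4/(7*(1 - 3*e^(t)/7))
K_X(t) = log M_X(t) = -log(1 - 3*e^(t)/7) - log(7) + 2*log(2)
K^(2)(t) = 21*e^(t)/(9*e^(2*t) - 42*e^(t) + 49)

κ_2 = K^(2)(0) = 21/16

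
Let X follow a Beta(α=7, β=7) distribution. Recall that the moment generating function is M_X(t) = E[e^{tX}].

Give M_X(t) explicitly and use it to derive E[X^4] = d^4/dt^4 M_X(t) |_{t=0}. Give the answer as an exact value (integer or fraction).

E[X^4] = M′′′′(0) = 3/34

M_X(t) = ₁F₁(7; 14; t)
M′(t) = ₁F₁(8; 15; t)/2
M′′(t) = 4*₁F₁(9; 16; t)/15
M′′′(t) = 3*₁F₁(10; 17; t)/20
M′′′′(t) = 3*₁F₁(11; 18; t)/34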